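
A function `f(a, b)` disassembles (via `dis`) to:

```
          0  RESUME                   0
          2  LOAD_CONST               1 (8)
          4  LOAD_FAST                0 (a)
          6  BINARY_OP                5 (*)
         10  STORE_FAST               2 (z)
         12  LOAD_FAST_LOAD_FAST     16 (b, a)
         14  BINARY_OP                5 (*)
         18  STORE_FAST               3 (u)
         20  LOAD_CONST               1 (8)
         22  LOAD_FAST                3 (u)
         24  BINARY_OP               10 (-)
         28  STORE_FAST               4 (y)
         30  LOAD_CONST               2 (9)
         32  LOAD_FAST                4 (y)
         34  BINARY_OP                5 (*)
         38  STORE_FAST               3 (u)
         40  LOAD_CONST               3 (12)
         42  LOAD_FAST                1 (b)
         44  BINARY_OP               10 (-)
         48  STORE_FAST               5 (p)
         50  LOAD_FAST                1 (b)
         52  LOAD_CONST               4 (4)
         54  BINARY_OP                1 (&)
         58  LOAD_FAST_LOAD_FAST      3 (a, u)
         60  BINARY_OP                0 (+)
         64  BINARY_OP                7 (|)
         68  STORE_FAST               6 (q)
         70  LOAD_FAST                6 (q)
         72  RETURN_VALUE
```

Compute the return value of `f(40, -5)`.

LOAD_CONST → push 8. Stack: [8]
LOAD_FAST a → push 40. Stack: [8, 40]
BINARY_OP * → 8 * 40 = 320. Stack: [320]
STORE_FAST z → z=320. Stack: []
LOAD_FAST_LOAD_FAST b,a → push -5,40. Stack: [-5, 40]
BINARY_OP * → -5 * 40 = -200. Stack: [-200]
STORE_FAST u → u=-200. Stack: []
LOAD_CONST → push 8. Stack: [8]
LOAD_FAST u → push -200. Stack: [8, -200]
BINARY_OP - → 8 - -200 = 208. Stack: [208]
STORE_FAST y → y=208. Stack: []
LOAD_CONST → push 9. Stack: [9]
LOAD_FAST y → push 208. Stack: [9, 208]
BINARY_OP * → 9 * 208 = 1872. Stack: [1872]
STORE_FAST u → u=1872. Stack: []
LOAD_CONST → push 12. Stack: [12]
LOAD_FAST b → push -5. Stack: [12, -5]
BINARY_OP - → 12 - -5 = 17. Stack: [17]
STORE_FAST p → p=17. Stack: []
LOAD_FAST b → push -5. Stack: [-5]
LOAD_CONST → push 4. Stack: [-5, 4]
BINARY_OP & → -5 & 4 = 0. Stack: [0]
LOAD_FAST_LOAD_FAST a,u → push 40,1872. Stack: [0, 40, 1872]
BINARY_OP + → 40 + 1872 = 1912. Stack: [0, 1912]
BINARY_OP | → 0 | 1912 = 1912. Stack: [1912]
STORE_FAST q → q=1912. Stack: []
LOAD_FAST q → push 1912. Stack: [1912]
RETURN_VALUE → return 1912.

1912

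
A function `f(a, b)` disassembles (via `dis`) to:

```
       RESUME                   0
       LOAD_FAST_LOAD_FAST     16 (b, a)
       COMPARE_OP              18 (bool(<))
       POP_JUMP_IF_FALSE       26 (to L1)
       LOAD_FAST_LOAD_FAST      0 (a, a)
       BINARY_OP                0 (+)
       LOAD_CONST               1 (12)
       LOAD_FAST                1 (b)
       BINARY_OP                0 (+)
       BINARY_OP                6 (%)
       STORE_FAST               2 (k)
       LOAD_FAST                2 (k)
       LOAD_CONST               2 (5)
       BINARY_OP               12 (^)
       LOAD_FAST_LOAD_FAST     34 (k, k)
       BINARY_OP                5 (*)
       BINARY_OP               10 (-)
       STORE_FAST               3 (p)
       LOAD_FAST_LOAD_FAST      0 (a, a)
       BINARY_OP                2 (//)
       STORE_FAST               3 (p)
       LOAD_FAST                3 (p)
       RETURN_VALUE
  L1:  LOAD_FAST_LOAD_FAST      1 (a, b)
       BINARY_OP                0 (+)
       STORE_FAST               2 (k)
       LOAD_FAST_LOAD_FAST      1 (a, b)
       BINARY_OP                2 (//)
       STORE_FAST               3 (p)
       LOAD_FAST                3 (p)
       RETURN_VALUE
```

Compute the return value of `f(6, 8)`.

LOAD_FAST_LOAD_FAST b,a → push 8,6. Stack: [8, 6]
COMPARE_OP bool(<) → 8 vs 6 = False. Stack: [False]
POP_JUMP_IF_FALSE → pop False; jump. Stack: []
LOAD_FAST_LOAD_FAST a,b → push 6,8. Stack: [6, 8]
BINARY_OP + → 6 + 8 = 14. Stack: [14]
STORE_FAST k → k=14. Stack: []
LOAD_FAST_LOAD_FAST a,b → push 6,8. Stack: [6, 8]
BINARY_OP // → 6 // 8 = 0. Stack: [0]
STORE_FAST p → p=0. Stack: []
LOAD_FAST p → push 0. Stack: [0]
RETURN_VALUE → return 0.

0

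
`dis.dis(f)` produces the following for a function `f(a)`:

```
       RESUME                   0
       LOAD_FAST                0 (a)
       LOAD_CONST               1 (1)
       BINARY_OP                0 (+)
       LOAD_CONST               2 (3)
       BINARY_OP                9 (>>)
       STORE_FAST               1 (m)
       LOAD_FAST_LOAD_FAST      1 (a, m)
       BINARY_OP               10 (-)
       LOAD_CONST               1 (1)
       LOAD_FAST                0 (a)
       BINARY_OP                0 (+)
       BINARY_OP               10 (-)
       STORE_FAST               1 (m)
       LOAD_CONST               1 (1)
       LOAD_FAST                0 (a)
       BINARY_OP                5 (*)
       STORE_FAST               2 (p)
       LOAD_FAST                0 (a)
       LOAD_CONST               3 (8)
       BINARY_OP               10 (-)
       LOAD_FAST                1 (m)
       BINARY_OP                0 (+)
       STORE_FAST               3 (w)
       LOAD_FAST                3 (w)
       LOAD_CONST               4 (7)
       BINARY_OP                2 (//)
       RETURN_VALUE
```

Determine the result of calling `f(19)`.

1

LOAD_FAST a → push 19. Stack: [19]
LOAD_CONST → push 1. Stack: [19, 1]
BINARY_OP + → 19 + 1 = 20. Stack: [20]
LOAD_CONST → push 3. Stack: [20, 3]
BINARY_OP >> → 20 >> 3 = 2. Stack: [2]
STORE_FAST m → m=2. Stack: []
LOAD_FAST_LOAD_FAST a,m → push 19,2. Stack: [19, 2]
BINARY_OP - → 19 - 2 = 17. Stack: [17]
LOAD_CONST → push 1. Stack: [17, 1]
LOAD_FAST a → push 19. Stack: [17, 1, 19]
BINARY_OP + → 1 + 19 = 20. Stack: [17, 20]
BINARY_OP - → 17 - 20 = -3. Stack: [-3]
STORE_FAST m → m=-3. Stack: []
LOAD_CONST → push 1. Stack: [1]
LOAD_FAST a → push 19. Stack: [1, 19]
BINARY_OP * → 1 * 19 = 19. Stack: [19]
STORE_FAST p → p=19. Stack: []
LOAD_FAST a → push 19. Stack: [19]
LOAD_CONST → push 8. Stack: [19, 8]
BINARY_OP - → 19 - 8 = 11. Stack: [11]
LOAD_FAST m → push -3. Stack: [11, -3]
BINARY_OP + → 11 + -3 = 8. Stack: [8]
STORE_FAST w → w=8. Stack: []
LOAD_FAST w → push 8. Stack: [8]
LOAD_CONST → push 7. Stack: [8, 7]
BINARY_OP // → 8 // 7 = 1. Stack: [1]
RETURN_VALUE → return 1.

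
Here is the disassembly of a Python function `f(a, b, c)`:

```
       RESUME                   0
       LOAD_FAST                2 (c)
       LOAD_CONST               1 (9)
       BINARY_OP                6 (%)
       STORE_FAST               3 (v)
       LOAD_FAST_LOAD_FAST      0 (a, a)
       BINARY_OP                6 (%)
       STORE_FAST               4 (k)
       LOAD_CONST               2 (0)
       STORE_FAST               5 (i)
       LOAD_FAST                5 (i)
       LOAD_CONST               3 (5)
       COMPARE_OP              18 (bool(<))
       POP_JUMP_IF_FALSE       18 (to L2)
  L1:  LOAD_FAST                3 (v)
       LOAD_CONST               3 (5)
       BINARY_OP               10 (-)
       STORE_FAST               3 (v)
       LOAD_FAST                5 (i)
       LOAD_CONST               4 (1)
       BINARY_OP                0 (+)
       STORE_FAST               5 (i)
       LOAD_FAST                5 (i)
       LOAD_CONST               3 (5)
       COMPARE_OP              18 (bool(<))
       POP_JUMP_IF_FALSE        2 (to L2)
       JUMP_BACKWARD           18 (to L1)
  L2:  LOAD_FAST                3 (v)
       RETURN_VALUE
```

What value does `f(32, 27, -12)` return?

-19

LOAD_FAST c → push -12
LOAD_CONST → push 9
BINARY_OP % → -12 % 9 = 6
STORE_FAST v → v=6
LOAD_FAST_LOAD_FAST a,a → push 32,32
BINARY_OP % → 32 % 32 = 0
STORE_FAST k → k=0
LOAD_CONST → push 0
STORE_FAST i → i=0
LOAD_FAST i → push 0
LOAD_CONST → push 5
COMPARE_OP bool(<) → 0 vs 5 = True
POP_JUMP_IF_FALSE → pop True; no jump
LOAD_FAST v → push 6
LOAD_CONST → push 5
BINARY_OP - → 6 - 5 = 1
STORE_FAST v → v=1
LOAD_FAST i → push 0
LOAD_CONST → push 1
BINARY_OP + → 0 + 1 = 1
STORE_FAST i → i=1
LOAD_FAST i → push 1
LOAD_CONST → push 5
COMPARE_OP bool(<) → 1 vs 5 = True
POP_JUMP_IF_FALSE → pop True; no jump
LOAD_FAST v → push 1
LOAD_CONST → push 5
BINARY_OP - → 1 - 5 = -4
STORE_FAST v → v=-4
LOAD_FAST i → push 1
LOAD_CONST → push 1
BINARY_OP + → 1 + 1 = 2
STORE_FAST i → i=2
LOAD_FAST i → push 2
LOAD_CONST → push 5
COMPARE_OP bool(<) → 2 vs 5 = True
POP_JUMP_IF_FALSE → pop True; no jump
LOAD_FAST v → push -4
LOAD_CONST → push 5
BINARY_OP - → -4 - 5 = -9
STORE_FAST v → v=-9
LOAD_FAST i → push 2
LOAD_CONST → push 1
BINARY_OP + → 2 + 1 = 3
STORE_FAST i → i=3
LOAD_FAST i → push 3
LOAD_CONST → push 5
COMPARE_OP bool(<) → 3 vs 5 = True
POP_JUMP_IF_FALSE → pop True; no jump
LOAD_FAST v → push -9
LOAD_CONST → push 5
BINARY_OP - → -9 - 5 = -14
STORE_FAST v → v=-14
LOAD_FAST i → push 3
LOAD_CONST → push 1
BINARY_OP + → 3 + 1 = 4
STORE_FAST i → i=4
LOAD_FAST i → push 4
LOAD_CONST → push 5
COMPARE_OP bool(<) → 4 vs 5 = True
POP_JUMP_IF_FALSE → pop True; no jump
LOAD_FAST v → push -14
LOAD_CONST → push 5
BINARY_OP - → -14 - 5 = -19
STORE_FAST v → v=-19
LOAD_FAST i → push 4
LOAD_CONST → push 1
BINARY_OP + → 4 + 1 = 5
STORE_FAST i → i=5
LOAD_FAST i → push 5
LOAD_CONST → push 5
COMPARE_OP bool(<) → 5 vs 5 = False
POP_JUMP_IF_FALSE → pop False; jump
LOAD_FAST v → push -19
RETURN_VALUE → return -19.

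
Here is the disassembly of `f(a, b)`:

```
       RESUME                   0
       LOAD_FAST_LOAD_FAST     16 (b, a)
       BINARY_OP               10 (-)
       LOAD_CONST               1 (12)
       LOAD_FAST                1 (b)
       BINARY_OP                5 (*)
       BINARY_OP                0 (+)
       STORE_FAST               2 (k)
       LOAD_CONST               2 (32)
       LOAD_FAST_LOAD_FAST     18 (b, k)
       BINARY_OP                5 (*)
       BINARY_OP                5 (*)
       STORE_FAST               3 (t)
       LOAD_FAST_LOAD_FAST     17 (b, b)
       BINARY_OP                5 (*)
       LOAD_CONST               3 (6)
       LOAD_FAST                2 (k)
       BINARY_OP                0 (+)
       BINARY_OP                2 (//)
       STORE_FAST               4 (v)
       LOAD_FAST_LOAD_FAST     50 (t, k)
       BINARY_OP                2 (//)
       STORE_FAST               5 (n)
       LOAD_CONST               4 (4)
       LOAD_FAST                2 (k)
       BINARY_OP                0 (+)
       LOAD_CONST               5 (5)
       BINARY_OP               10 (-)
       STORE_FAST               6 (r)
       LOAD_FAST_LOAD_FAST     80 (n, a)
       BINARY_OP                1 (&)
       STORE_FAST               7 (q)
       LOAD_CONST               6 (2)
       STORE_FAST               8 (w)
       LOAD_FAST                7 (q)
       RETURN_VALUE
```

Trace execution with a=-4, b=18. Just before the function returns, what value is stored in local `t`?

137088

LOAD_FAST_LOAD_FAST b,a → push 18,-4. Stack: [18, -4]
BINARY_OP - → 18 - -4 = 22. Stack: [22]
LOAD_CONST → push 12. Stack: [22, 12]
LOAD_FAST b → push 18. Stack: [22, 12, 18]
BINARY_OP * → 12 * 18 = 216. Stack: [22, 216]
BINARY_OP + → 22 + 216 = 238. Stack: [238]
STORE_FAST k → k=238. Stack: []
LOAD_CONST → push 32. Stack: [32]
LOAD_FAST_LOAD_FAST b,k → push 18,238. Stack: [32, 18, 238]
BINARY_OP * → 18 * 238 = 4284. Stack: [32, 4284]
BINARY_OP * → 32 * 4284 = 137088. Stack: [137088]
STORE_FAST t → t=137088. Stack: []
LOAD_FAST_LOAD_FAST b,b → push 18,18. Stack: [18, 18]
BINARY_OP * → 18 * 18 = 324. Stack: [324]
LOAD_CONST → push 6. Stack: [324, 6]
LOAD_FAST k → push 238. Stack: [324, 6, 238]
BINARY_OP + → 6 + 238 = 244. Stack: [324, 244]
BINARY_OP // → 324 // 244 = 1. Stack: [1]
STORE_FAST v → v=1. Stack: []
LOAD_FAST_LOAD_FAST t,k → push 137088,238. Stack: [137088, 238]
BINARY_OP // → 137088 // 238 = 576. Stack: [576]
STORE_FAST n → n=576. Stack: []
LOAD_CONST → push 4. Stack: [4]
LOAD_FAST k → push 238. Stack: [4, 238]
BINARY_OP + → 4 + 238 = 242. Stack: [242]
LOAD_CONST → push 5. Stack: [242, 5]
BINARY_OP - → 242 - 5 = 237. Stack: [237]
STORE_FAST r → r=237. Stack: []
LOAD_FAST_LOAD_FAST n,a → push 576,-4. Stack: [576, -4]
BINARY_OP & → 576 & -4 = 576. Stack: [576]
STORE_FAST q → q=576. Stack: []
LOAD_CONST → push 2. Stack: [2]
STORE_FAST w → w=2. Stack: []
LOAD_FAST q → push 576. Stack: [576]
RETURN_VALUE → return 576.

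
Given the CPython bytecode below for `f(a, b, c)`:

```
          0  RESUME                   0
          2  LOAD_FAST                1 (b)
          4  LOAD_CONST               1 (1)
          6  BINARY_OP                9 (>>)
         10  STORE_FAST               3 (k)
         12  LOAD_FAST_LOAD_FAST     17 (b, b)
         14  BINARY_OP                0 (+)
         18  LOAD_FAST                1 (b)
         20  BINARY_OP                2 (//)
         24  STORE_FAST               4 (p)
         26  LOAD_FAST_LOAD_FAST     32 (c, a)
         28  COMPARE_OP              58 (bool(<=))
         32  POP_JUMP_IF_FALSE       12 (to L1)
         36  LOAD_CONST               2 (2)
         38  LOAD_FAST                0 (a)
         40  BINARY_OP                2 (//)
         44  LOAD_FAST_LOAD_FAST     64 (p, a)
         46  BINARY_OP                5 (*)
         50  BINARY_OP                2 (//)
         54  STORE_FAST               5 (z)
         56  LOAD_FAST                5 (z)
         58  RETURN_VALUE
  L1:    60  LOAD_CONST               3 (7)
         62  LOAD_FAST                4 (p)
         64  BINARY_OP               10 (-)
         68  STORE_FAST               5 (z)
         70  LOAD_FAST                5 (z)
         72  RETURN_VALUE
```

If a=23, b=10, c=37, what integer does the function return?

5

LOAD_FAST b → push 10. Stack: [10]
LOAD_CONST → push 1. Stack: [10, 1]
BINARY_OP >> → 10 >> 1 = 5. Stack: [5]
STORE_FAST k → k=5. Stack: []
LOAD_FAST_LOAD_FAST b,b → push 10,10. Stack: [10, 10]
BINARY_OP + → 10 + 10 = 20. Stack: [20]
LOAD_FAST b → push 10. Stack: [20, 10]
BINARY_OP // → 20 // 10 = 2. Stack: [2]
STORE_FAST p → p=2. Stack: []
LOAD_FAST_LOAD_FAST c,a → push 37,23. Stack: [37, 23]
COMPARE_OP bool(<=) → 37 vs 23 = False. Stack: [False]
POP_JUMP_IF_FALSE → pop False; jump. Stack: []
LOAD_CONST → push 7. Stack: [7]
LOAD_FAST p → push 2. Stack: [7, 2]
BINARY_OP - → 7 - 2 = 5. Stack: [5]
STORE_FAST z → z=5. Stack: []
LOAD_FAST z → push 5. Stack: [5]
RETURN_VALUE → return 5.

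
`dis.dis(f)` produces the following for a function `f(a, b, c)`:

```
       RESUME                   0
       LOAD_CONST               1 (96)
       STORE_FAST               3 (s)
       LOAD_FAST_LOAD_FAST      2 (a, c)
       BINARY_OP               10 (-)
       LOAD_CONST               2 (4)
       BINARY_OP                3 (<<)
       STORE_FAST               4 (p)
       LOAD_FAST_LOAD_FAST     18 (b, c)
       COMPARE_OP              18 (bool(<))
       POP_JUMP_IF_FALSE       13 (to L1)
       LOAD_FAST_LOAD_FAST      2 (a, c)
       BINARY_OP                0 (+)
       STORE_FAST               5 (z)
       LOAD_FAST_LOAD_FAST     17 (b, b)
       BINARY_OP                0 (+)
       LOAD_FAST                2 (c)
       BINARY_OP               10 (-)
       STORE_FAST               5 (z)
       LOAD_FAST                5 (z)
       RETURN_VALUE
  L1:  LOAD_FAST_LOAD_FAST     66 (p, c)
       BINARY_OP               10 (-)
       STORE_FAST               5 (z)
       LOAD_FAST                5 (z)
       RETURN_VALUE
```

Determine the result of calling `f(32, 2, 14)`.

LOAD_CONST → push 96. Stack: [96]
STORE_FAST s → s=96. Stack: []
LOAD_FAST_LOAD_FAST a,c → push 32,14. Stack: [32, 14]
BINARY_OP - → 32 - 14 = 18. Stack: [18]
LOAD_CONST → push 4. Stack: [18, 4]
BINARY_OP << → 18 << 4 = 288. Stack: [288]
STORE_FAST p → p=288. Stack: []
LOAD_FAST_LOAD_FAST b,c → push 2,14. Stack: [2, 14]
COMPARE_OP bool(<) → 2 vs 14 = True. Stack: [True]
POP_JUMP_IF_FALSE → pop True; no jump. Stack: []
LOAD_FAST_LOAD_FAST a,c → push 32,14. Stack: [32, 14]
BINARY_OP + → 32 + 14 = 46. Stack: [46]
STORE_FAST z → z=46. Stack: []
LOAD_FAST_LOAD_FAST b,b → push 2,2. Stack: [2, 2]
BINARY_OP + → 2 + 2 = 4. Stack: [4]
LOAD_FAST c → push 14. Stack: [4, 14]
BINARY_OP - → 4 - 14 = -10. Stack: [-10]
STORE_FAST z → z=-10. Stack: []
LOAD_FAST z → push -10. Stack: [-10]
RETURN_VALUE → return -10.

-10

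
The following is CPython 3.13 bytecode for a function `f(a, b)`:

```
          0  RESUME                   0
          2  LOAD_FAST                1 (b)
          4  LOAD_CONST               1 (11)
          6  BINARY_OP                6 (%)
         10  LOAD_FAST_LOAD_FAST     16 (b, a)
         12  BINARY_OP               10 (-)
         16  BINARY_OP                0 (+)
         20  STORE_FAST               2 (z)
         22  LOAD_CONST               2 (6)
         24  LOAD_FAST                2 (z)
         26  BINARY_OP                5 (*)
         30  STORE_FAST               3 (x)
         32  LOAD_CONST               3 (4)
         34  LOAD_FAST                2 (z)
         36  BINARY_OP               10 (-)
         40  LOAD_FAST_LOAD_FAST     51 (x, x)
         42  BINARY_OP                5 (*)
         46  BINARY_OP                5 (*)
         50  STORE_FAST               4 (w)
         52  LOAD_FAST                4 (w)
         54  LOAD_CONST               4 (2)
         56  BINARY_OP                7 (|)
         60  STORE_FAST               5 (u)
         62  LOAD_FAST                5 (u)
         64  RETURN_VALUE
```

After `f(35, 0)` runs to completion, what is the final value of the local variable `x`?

LOAD_FAST b → push 0. Stack: [0]
LOAD_CONST → push 11. Stack: [0, 11]
BINARY_OP % → 0 % 11 = 0. Stack: [0]
LOAD_FAST_LOAD_FAST b,a → push 0,35. Stack: [0, 0, 35]
BINARY_OP - → 0 - 35 = -35. Stack: [0, -35]
BINARY_OP + → 0 + -35 = -35. Stack: [-35]
STORE_FAST z → z=-35. Stack: []
LOAD_CONST → push 6. Stack: [6]
LOAD_FAST z → push -35. Stack: [6, -35]
BINARY_OP * → 6 * -35 = -210. Stack: [-210]
STORE_FAST x → x=-210. Stack: []
LOAD_CONST → push 4. Stack: [4]
LOAD_FAST z → push -35. Stack: [4, -35]
BINARY_OP - → 4 - -35 = 39. Stack: [39]
LOAD_FAST_LOAD_FAST x,x → push -210,-210. Stack: [39, -210, -210]
BINARY_OP * → -210 * -210 = 44100. Stack: [39, 44100]
BINARY_OP * → 39 * 44100 = 1719900. Stack: [1719900]
STORE_FAST w → w=1719900. Stack: []
LOAD_FAST w → push 1719900. Stack: [1719900]
LOAD_CONST → push 2. Stack: [1719900, 2]
BINARY_OP | → 1719900 | 2 = 1719902. Stack: [1719902]
STORE_FAST u → u=1719902. Stack: []
LOAD_FAST u → push 1719902. Stack: [1719902]
RETURN_VALUE → return 1719902.

-210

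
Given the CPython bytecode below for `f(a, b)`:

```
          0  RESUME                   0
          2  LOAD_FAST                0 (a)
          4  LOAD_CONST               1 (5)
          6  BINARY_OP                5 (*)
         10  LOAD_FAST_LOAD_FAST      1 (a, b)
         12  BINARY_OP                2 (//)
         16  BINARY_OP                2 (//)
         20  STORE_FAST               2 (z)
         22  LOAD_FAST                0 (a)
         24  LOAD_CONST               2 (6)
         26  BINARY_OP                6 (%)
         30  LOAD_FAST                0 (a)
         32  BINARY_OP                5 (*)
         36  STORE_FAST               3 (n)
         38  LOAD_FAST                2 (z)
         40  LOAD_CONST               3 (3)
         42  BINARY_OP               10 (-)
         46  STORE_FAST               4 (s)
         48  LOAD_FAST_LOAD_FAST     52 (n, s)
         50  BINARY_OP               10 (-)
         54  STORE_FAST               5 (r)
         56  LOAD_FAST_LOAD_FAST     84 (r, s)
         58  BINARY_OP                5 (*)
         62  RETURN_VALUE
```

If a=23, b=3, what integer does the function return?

LOAD_FAST a → push 23. Stack: [23]
LOAD_CONST → push 5. Stack: [23, 5]
BINARY_OP * → 23 * 5 = 115. Stack: [115]
LOAD_FAST_LOAD_FAST a,b → push 23,3. Stack: [115, 23, 3]
BINARY_OP // → 23 // 3 = 7. Stack: [115, 7]
BINARY_OP // → 115 // 7 = 16. Stack: [16]
STORE_FAST z → z=16. Stack: []
LOAD_FAST a → push 23. Stack: [23]
LOAD_CONST → push 6. Stack: [23, 6]
BINARY_OP % → 23 % 6 = 5. Stack: [5]
LOAD_FAST a → push 23. Stack: [5, 23]
BINARY_OP * → 5 * 23 = 115. Stack: [115]
STORE_FAST n → n=115. Stack: []
LOAD_FAST z → push 16. Stack: [16]
LOAD_CONST → push 3. Stack: [16, 3]
BINARY_OP - → 16 - 3 = 13. Stack: [13]
STORE_FAST s → s=13. Stack: []
LOAD_FAST_LOAD_FAST n,s → push 115,13. Stack: [115, 13]
BINARY_OP - → 115 - 13 = 102. Stack: [102]
STORE_FAST r → r=102. Stack: []
LOAD_FAST_LOAD_FAST r,s → push 102,13. Stack: [102, 13]
BINARY_OP * → 102 * 13 = 1326. Stack: [1326]
RETURN_VALUE → return 1326.

1326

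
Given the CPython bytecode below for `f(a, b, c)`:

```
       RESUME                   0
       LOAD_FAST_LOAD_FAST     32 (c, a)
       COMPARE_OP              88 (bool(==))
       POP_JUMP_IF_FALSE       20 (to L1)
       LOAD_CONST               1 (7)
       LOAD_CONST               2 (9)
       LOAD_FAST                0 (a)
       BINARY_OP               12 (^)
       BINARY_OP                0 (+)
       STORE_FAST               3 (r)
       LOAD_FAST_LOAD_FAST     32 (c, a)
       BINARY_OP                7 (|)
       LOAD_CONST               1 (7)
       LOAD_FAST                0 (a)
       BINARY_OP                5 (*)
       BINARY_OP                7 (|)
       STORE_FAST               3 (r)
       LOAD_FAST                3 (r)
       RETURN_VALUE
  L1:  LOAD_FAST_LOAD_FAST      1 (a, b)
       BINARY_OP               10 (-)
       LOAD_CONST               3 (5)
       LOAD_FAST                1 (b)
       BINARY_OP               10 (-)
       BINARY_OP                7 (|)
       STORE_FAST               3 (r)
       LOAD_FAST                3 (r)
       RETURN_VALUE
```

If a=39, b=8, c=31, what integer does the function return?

-1

LOAD_FAST_LOAD_FAST c,a → push 31,39. Stack: [31, 39]
COMPARE_OP bool(==) → 31 vs 39 = False. Stack: [False]
POP_JUMP_IF_FALSE → pop False; jump. Stack: []
LOAD_FAST_LOAD_FAST a,b → push 39,8. Stack: [39, 8]
BINARY_OP - → 39 - 8 = 31. Stack: [31]
LOAD_CONST → push 5. Stack: [31, 5]
LOAD_FAST b → push 8. Stack: [31, 5, 8]
BINARY_OP - → 5 - 8 = -3. Stack: [31, -3]
BINARY_OP | → 31 | -3 = -1. Stack: [-1]
STORE_FAST r → r=-1. Stack: []
LOAD_FAST r → push -1. Stack: [-1]
RETURN_VALUE → return -1.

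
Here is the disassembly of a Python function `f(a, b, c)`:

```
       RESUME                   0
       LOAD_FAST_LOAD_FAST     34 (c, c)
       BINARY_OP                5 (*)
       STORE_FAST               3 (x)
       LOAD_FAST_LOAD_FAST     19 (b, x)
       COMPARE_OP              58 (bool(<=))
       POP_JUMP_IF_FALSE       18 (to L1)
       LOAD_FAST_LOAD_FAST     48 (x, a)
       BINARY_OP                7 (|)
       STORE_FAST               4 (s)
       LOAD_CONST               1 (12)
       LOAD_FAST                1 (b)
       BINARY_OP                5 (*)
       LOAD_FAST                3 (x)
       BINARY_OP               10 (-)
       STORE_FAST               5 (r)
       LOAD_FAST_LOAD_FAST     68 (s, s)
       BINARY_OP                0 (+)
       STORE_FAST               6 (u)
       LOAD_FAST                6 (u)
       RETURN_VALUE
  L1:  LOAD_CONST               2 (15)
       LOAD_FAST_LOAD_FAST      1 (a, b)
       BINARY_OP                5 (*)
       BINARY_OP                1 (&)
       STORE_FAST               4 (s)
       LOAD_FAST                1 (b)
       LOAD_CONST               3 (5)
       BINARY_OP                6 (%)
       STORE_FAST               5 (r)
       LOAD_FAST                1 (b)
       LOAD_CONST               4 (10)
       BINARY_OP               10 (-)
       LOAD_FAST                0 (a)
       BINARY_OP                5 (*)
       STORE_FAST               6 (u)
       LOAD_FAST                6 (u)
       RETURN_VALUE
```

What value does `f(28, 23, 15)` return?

506

LOAD_FAST_LOAD_FAST c,c → push 15,15. Stack: [15, 15]
BINARY_OP * → 15 * 15 = 225. Stack: [225]
STORE_FAST x → x=225. Stack: []
LOAD_FAST_LOAD_FAST b,x → push 23,225. Stack: [23, 225]
COMPARE_OP bool(<=) → 23 vs 225 = True. Stack: [True]
POP_JUMP_IF_FALSE → pop True; no jump. Stack: []
LOAD_FAST_LOAD_FAST x,a → push 225,28. Stack: [225, 28]
BINARY_OP | → 225 | 28 = 253. Stack: [253]
STORE_FAST s → s=253. Stack: []
LOAD_CONST → push 12. Stack: [12]
LOAD_FAST b → push 23. Stack: [12, 23]
BINARY_OP * → 12 * 23 = 276. Stack: [276]
LOAD_FAST x → push 225. Stack: [276, 225]
BINARY_OP - → 276 - 225 = 51. Stack: [51]
STORE_FAST r → r=51. Stack: []
LOAD_FAST_LOAD_FAST s,s → push 253,253. Stack: [253, 253]
BINARY_OP + → 253 + 253 = 506. Stack: [506]
STORE_FAST u → u=506. Stack: []
LOAD_FAST u → push 506. Stack: [506]
RETURN_VALUE → return 506.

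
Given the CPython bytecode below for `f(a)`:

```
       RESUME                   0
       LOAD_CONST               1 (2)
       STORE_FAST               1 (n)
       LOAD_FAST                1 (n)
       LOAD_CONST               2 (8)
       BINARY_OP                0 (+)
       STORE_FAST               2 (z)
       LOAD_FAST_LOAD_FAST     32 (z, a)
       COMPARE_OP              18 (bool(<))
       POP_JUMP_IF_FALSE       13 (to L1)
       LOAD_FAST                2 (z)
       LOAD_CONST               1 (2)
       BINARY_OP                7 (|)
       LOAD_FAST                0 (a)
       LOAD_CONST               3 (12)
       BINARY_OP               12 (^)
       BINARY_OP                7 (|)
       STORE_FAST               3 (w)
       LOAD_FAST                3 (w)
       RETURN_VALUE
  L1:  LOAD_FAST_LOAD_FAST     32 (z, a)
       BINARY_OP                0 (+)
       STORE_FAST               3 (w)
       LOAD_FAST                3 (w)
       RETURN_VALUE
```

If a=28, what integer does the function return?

LOAD_CONST → push 2. Stack: [2]
STORE_FAST n → n=2. Stack: []
LOAD_FAST n → push 2. Stack: [2]
LOAD_CONST → push 8. Stack: [2, 8]
BINARY_OP + → 2 + 8 = 10. Stack: [10]
STORE_FAST z → z=10. Stack: []
LOAD_FAST_LOAD_FAST z,a → push 10,28. Stack: [10, 28]
COMPARE_OP bool(<) → 10 vs 28 = True. Stack: [True]
POP_JUMP_IF_FALSE → pop True; no jump. Stack: []
LOAD_FAST z → push 10. Stack: [10]
LOAD_CONST → push 2. Stack: [10, 2]
BINARY_OP | → 10 | 2 = 10. Stack: [10]
LOAD_FAST a → push 28. Stack: [10, 28]
LOAD_CONST → push 12. Stack: [10, 28, 12]
BINARY_OP ^ → 28 ^ 12 = 16. Stack: [10, 16]
BINARY_OP | → 10 | 16 = 26. Stack: [26]
STORE_FAST w → w=26. Stack: []
LOAD_FAST w → push 26. Stack: [26]
RETURN_VALUE → return 26.

26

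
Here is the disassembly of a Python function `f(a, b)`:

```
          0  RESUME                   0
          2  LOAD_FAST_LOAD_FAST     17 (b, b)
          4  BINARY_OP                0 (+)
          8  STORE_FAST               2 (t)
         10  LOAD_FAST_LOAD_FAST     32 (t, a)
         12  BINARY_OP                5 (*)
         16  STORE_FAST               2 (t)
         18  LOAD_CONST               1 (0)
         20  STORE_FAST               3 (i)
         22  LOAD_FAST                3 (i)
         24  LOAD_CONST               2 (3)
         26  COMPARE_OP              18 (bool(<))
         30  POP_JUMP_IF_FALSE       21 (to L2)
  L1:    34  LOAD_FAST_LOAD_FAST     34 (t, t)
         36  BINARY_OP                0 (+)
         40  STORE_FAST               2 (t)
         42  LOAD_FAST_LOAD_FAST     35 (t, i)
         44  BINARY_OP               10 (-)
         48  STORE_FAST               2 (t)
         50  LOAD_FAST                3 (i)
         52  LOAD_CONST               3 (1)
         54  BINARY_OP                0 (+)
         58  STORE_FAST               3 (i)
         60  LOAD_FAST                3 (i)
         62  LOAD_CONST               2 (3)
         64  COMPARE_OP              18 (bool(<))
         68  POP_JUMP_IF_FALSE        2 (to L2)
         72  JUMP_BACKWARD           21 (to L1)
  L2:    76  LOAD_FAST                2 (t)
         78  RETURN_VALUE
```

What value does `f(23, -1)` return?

LOAD_FAST_LOAD_FAST b,b → push -1,-1. Stack: [-1, -1]
BINARY_OP + → -1 + -1 = -2. Stack: [-2]
STORE_FAST t → t=-2. Stack: []
LOAD_FAST_LOAD_FAST t,a → push -2,23. Stack: [-2, 23]
BINARY_OP * → -2 * 23 = -46. Stack: [-46]
STORE_FAST t → t=-46. Stack: []
LOAD_CONST → push 0. Stack: [0]
STORE_FAST i → i=0. Stack: []
LOAD_FAST i → push 0. Stack: [0]
LOAD_CONST → push 3. Stack: [0, 3]
COMPARE_OP bool(<) → 0 vs 3 = True. Stack: [True]
POP_JUMP_IF_FALSE → pop True; no jump. Stack: []
LOAD_FAST_LOAD_FAST t,t → push -46,-46. Stack: [-46, -46]
BINARY_OP + → -46 + -46 = -92. Stack: [-92]
STORE_FAST t → t=-92. Stack: []
LOAD_FAST_LOAD_FAST t,i → push -92,0. Stack: [-92, 0]
BINARY_OP - → -92 - 0 = -92. Stack: [-92]
STORE_FAST t → t=-92. Stack: []
LOAD_FAST i → push 0. Stack: [0]
LOAD_CONST → push 1. Stack: [0, 1]
BINARY_OP + → 0 + 1 = 1. Stack: [1]
STORE_FAST i → i=1. Stack: []
LOAD_FAST i → push 1. Stack: [1]
LOAD_CONST → push 3. Stack: [1, 3]
COMPARE_OP bool(<) → 1 vs 3 = True. Stack: [True]
POP_JUMP_IF_FALSE → pop True; no jump. Stack: []
LOAD_FAST_LOAD_FAST t,t → push -92,-92. Stack: [-92, -92]
BINARY_OP + → -92 + -92 = -184. Stack: [-184]
STORE_FAST t → t=-184. Stack: []
LOAD_FAST_LOAD_FAST t,i → push -184,1. Stack: [-184, 1]
BINARY_OP - → -184 - 1 = -185. Stack: [-185]
STORE_FAST t → t=-185. Stack: []
LOAD_FAST i → push 1. Stack: [1]
LOAD_CONST → push 1. Stack: [1, 1]
BINARY_OP + → 1 + 1 = 2. Stack: [2]
STORE_FAST i → i=2. Stack: []
LOAD_FAST i → push 2. Stack: [2]
LOAD_CONST → push 3. Stack: [2, 3]
COMPARE_OP bool(<) → 2 vs 3 = True. Stack: [True]
POP_JUMP_IF_FALSE → pop True; no jump. Stack: []
LOAD_FAST_LOAD_FAST t,t → push -185,-185. Stack: [-185, -185]
BINARY_OP + → -185 + -185 = -370. Stack: [-370]
STORE_FAST t → t=-370. Stack: []
LOAD_FAST_LOAD_FAST t,i → push -370,2. Stack: [-370, 2]
BINARY_OP - → -370 - 2 = -372. Stack: [-372]
STORE_FAST t → t=-372. Stack: []
LOAD_FAST i → push 2. Stack: [2]
LOAD_CONST → push 1. Stack: [2, 1]
BINARY_OP + → 2 + 1 = 3. Stack: [3]
STORE_FAST i → i=3. Stack: []
LOAD_FAST i → push 3. Stack: [3]
LOAD_CONST → push 3. Stack: [3, 3]
COMPARE_OP bool(<) → 3 vs 3 = False. Stack: [False]
POP_JUMP_IF_FALSE → pop False; jump. Stack: []
LOAD_FAST t → push -372. Stack: [-372]
RETURN_VALUE → return -372.

-372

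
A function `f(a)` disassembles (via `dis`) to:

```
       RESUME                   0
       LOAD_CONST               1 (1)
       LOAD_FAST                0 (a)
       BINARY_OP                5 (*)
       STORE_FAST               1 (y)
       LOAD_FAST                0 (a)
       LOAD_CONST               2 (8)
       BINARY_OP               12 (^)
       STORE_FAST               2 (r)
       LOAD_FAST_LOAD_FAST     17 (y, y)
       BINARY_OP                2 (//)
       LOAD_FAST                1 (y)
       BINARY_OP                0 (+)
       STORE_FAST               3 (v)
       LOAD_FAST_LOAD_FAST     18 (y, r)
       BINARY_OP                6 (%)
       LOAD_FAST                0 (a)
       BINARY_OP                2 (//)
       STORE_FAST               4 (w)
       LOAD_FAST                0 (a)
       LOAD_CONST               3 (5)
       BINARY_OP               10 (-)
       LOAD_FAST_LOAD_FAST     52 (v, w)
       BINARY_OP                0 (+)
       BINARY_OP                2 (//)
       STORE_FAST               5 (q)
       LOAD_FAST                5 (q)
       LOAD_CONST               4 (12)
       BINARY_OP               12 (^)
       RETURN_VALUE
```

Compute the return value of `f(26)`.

12

LOAD_CONST → push 1. Stack: [1]
LOAD_FAST a → push 26. Stack: [1, 26]
BINARY_OP * → 1 * 26 = 26. Stack: [26]
STORE_FAST y → y=26. Stack: []
LOAD_FAST a → push 26. Stack: [26]
LOAD_CONST → push 8. Stack: [26, 8]
BINARY_OP ^ → 26 ^ 8 = 18. Stack: [18]
STORE_FAST r → r=18. Stack: []
LOAD_FAST_LOAD_FAST y,y → push 26,26. Stack: [26, 26]
BINARY_OP // → 26 // 26 = 1. Stack: [1]
LOAD_FAST y → push 26. Stack: [1, 26]
BINARY_OP + → 1 + 26 = 27. Stack: [27]
STORE_FAST v → v=27. Stack: []
LOAD_FAST_LOAD_FAST y,r → push 26,18. Stack: [26, 18]
BINARY_OP % → 26 % 18 = 8. Stack: [8]
LOAD_FAST a → push 26. Stack: [8, 26]
BINARY_OP // → 8 // 26 = 0. Stack: [0]
STORE_FAST w → w=0. Stack: []
LOAD_FAST a → push 26. Stack: [26]
LOAD_CONST → push 5. Stack: [26, 5]
BINARY_OP - → 26 - 5 = 21. Stack: [21]
LOAD_FAST_LOAD_FAST v,w → push 27,0. Stack: [21, 27, 0]
BINARY_OP + → 27 + 0 = 27. Stack: [21, 27]
BINARY_OP // → 21 // 27 = 0. Stack: [0]
STORE_FAST q → q=0. Stack: []
LOAD_FAST q → push 0. Stack: [0]
LOAD_CONST → push 12. Stack: [0, 12]
BINARY_OP ^ → 0 ^ 12 = 12. Stack: [12]
RETURN_VALUE → return 12.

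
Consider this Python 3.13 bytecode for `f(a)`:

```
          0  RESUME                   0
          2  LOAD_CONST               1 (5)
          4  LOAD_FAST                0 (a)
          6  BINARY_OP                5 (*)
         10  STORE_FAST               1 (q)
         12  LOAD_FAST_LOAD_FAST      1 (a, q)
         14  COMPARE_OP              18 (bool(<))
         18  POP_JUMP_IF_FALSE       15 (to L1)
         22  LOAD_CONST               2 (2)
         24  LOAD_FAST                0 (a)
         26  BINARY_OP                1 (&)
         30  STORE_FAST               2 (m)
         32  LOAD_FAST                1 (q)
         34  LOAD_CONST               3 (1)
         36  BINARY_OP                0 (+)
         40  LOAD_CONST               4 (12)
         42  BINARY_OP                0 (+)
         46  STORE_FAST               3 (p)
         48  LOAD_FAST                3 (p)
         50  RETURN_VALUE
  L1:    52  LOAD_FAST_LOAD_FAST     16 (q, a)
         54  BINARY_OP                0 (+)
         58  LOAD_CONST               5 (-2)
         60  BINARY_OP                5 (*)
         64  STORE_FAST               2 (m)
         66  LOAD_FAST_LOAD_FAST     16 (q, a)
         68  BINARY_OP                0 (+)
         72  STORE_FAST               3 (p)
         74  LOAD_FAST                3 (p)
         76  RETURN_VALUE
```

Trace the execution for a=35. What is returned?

LOAD_CONST → push 5. Stack: [5]
LOAD_FAST a → push 35. Stack: [5, 35]
BINARY_OP * → 5 * 35 = 175. Stack: [175]
STORE_FAST q → q=175. Stack: []
LOAD_FAST_LOAD_FAST a,q → push 35,175. Stack: [35, 175]
COMPARE_OP bool(<) → 35 vs 175 = True. Stack: [True]
POP_JUMP_IF_FALSE → pop True; no jump. Stack: []
LOAD_CONST → push 2. Stack: [2]
LOAD_FAST a → push 35. Stack: [2, 35]
BINARY_OP & → 2 & 35 = 2. Stack: [2]
STORE_FAST m → m=2. Stack: []
LOAD_FAST q → push 175. Stack: [175]
LOAD_CONST → push 1. Stack: [175, 1]
BINARY_OP + → 175 + 1 = 176. Stack: [176]
LOAD_CONST → push 12. Stack: [176, 12]
BINARY_OP + → 176 + 12 = 188. Stack: [188]
STORE_FAST p → p=188. Stack: []
LOAD_FAST p → push 188. Stack: [188]
RETURN_VALUE → return 188.

188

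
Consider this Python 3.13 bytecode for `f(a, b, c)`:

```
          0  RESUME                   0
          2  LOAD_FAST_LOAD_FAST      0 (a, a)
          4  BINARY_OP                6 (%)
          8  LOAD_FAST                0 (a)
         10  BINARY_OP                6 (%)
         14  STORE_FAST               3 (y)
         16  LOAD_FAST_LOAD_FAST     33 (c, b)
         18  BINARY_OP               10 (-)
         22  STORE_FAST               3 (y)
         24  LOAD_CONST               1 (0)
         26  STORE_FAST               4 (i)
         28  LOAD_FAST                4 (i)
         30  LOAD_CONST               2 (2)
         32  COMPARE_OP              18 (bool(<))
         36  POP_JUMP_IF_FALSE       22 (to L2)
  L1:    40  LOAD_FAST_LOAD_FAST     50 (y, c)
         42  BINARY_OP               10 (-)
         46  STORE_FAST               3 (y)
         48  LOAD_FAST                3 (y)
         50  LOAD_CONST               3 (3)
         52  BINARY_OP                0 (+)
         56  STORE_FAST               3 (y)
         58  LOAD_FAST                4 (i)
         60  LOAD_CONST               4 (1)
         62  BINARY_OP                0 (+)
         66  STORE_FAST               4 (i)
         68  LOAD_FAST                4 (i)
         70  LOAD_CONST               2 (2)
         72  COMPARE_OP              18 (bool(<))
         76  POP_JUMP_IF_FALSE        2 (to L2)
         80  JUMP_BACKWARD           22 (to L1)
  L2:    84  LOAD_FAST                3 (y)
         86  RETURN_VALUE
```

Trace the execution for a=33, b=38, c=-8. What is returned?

LOAD_FAST_LOAD_FAST a,a → push 33,33. Stack: [33, 33]
BINARY_OP % → 33 % 33 = 0. Stack: [0]
LOAD_FAST a → push 33. Stack: [0, 33]
BINARY_OP % → 0 % 33 = 0. Stack: [0]
STORE_FAST y → y=0. Stack: []
LOAD_FAST_LOAD_FAST c,b → push -8,38. Stack: [-8, 38]
BINARY_OP - → -8 - 38 = -46. Stack: [-46]
STORE_FAST y → y=-46. Stack: []
LOAD_CONST → push 0. Stack: [0]
STORE_FAST i → i=0. Stack: []
LOAD_FAST i → push 0. Stack: [0]
LOAD_CONST → push 2. Stack: [0, 2]
COMPARE_OP bool(<) → 0 vs 2 = True. Stack: [True]
POP_JUMP_IF_FALSE → pop True; no jump. Stack: []
LOAD_FAST_LOAD_FAST y,c → push -46,-8. Stack: [-46, -8]
BINARY_OP - → -46 - -8 = -38. Stack: [-38]
STORE_FAST y → y=-38. Stack: []
LOAD_FAST y → push -38. Stack: [-38]
LOAD_CONST → push 3. Stack: [-38, 3]
BINARY_OP + → -38 + 3 = -35. Stack: [-35]
STORE_FAST y → y=-35. Stack: []
LOAD_FAST i → push 0. Stack: [0]
LOAD_CONST → push 1. Stack: [0, 1]
BINARY_OP + → 0 + 1 = 1. Stack: [1]
STORE_FAST i → i=1. Stack: []
LOAD_FAST i → push 1. Stack: [1]
LOAD_CONST → push 2. Stack: [1, 2]
COMPARE_OP bool(<) → 1 vs 2 = True. Stack: [True]
POP_JUMP_IF_FALSE → pop True; no jump. Stack: []
LOAD_FAST_LOAD_FAST y,c → push -35,-8. Stack: [-35, -8]
BINARY_OP - → -35 - -8 = -27. Stack: [-27]
STORE_FAST y → y=-27. Stack: []
LOAD_FAST y → push -27. Stack: [-27]
LOAD_CONST → push 3. Stack: [-27, 3]
BINARY_OP + → -27 + 3 = -24. Stack: [-24]
STORE_FAST y → y=-24. Stack: []
LOAD_FAST i → push 1. Stack: [1]
LOAD_CONST → push 1. Stack: [1, 1]
BINARY_OP + → 1 + 1 = 2. Stack: [2]
STORE_FAST i → i=2. Stack: []
LOAD_FAST i → push 2. Stack: [2]
LOAD_CONST → push 2. Stack: [2, 2]
COMPARE_OP bool(<) → 2 vs 2 = False. Stack: [False]
POP_JUMP_IF_FALSE → pop False; jump. Stack: []
LOAD_FAST y → push -24. Stack: [-24]
RETURN_VALUE → return -24.

-24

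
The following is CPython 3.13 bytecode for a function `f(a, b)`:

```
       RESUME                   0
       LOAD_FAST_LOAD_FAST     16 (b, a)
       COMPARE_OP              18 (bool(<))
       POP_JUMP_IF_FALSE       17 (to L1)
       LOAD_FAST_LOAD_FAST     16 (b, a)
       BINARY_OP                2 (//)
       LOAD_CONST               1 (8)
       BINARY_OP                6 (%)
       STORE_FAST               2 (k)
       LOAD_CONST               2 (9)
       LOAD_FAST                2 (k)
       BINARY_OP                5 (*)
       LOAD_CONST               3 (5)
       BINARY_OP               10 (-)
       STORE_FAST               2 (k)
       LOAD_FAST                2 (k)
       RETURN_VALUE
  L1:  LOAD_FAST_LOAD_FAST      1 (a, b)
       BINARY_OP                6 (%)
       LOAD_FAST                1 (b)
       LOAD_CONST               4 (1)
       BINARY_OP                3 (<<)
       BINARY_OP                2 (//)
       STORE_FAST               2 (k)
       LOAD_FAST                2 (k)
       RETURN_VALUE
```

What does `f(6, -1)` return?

58

LOAD_FAST_LOAD_FAST b,a → push -1,6. Stack: [-1, 6]
COMPARE_OP bool(<) → -1 vs 6 = True. Stack: [True]
POP_JUMP_IF_FALSE → pop True; no jump. Stack: []
LOAD_FAST_LOAD_FAST b,a → push -1,6. Stack: [-1, 6]
BINARY_OP // → -1 // 6 = -1. Stack: [-1]
LOAD_CONST → push 8. Stack: [-1, 8]
BINARY_OP % → -1 % 8 = 7. Stack: [7]
STORE_FAST k → k=7. Stack: []
LOAD_CONST → push 9. Stack: [9]
LOAD_FAST k → push 7. Stack: [9, 7]
BINARY_OP * → 9 * 7 = 63. Stack: [63]
LOAD_CONST → push 5. Stack: [63, 5]
BINARY_OP - → 63 - 5 = 58. Stack: [58]
STORE_FAST k → k=58. Stack: []
LOAD_FAST k → push 58. Stack: [58]
RETURN_VALUE → return 58.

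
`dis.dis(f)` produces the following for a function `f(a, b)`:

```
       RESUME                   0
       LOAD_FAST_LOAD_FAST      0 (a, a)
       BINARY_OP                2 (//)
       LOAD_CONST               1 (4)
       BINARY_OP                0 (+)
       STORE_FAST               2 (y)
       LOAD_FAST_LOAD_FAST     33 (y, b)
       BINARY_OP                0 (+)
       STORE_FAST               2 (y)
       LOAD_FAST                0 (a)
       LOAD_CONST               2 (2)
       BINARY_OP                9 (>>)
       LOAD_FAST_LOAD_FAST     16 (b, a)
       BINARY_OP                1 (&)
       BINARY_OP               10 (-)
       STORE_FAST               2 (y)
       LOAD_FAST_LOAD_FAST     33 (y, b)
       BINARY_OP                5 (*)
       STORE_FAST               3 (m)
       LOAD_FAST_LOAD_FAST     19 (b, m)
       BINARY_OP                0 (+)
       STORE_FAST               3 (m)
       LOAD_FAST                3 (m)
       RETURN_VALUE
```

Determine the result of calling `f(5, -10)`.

20

LOAD_FAST_LOAD_FAST a,a → push 5,5. Stack: [5, 5]
BINARY_OP // → 5 // 5 = 1. Stack: [1]
LOAD_CONST → push 4. Stack: [1, 4]
BINARY_OP + → 1 + 4 = 5. Stack: [5]
STORE_FAST y → y=5. Stack: []
LOAD_FAST_LOAD_FAST y,b → push 5,-10. Stack: [5, -10]
BINARY_OP + → 5 + -10 = -5. Stack: [-5]
STORE_FAST y → y=-5. Stack: []
LOAD_FAST a → push 5. Stack: [5]
LOAD_CONST → push 2. Stack: [5, 2]
BINARY_OP >> → 5 >> 2 = 1. Stack: [1]
LOAD_FAST_LOAD_FAST b,a → push -10,5. Stack: [1, -10, 5]
BINARY_OP & → -10 & 5 = 4. Stack: [1, 4]
BINARY_OP - → 1 - 4 = -3. Stack: [-3]
STORE_FAST y → y=-3. Stack: []
LOAD_FAST_LOAD_FAST y,b → push -3,-10. Stack: [-3, -10]
BINARY_OP * → -3 * -10 = 30. Stack: [30]
STORE_FAST m → m=30. Stack: []
LOAD_FAST_LOAD_FAST b,m → push -10,30. Stack: [-10, 30]
BINARY_OP + → -10 + 30 = 20. Stack: [20]
STORE_FAST m → m=20. Stack: []
LOAD_FAST m → push 20. Stack: [20]
RETURN_VALUE → return 20.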